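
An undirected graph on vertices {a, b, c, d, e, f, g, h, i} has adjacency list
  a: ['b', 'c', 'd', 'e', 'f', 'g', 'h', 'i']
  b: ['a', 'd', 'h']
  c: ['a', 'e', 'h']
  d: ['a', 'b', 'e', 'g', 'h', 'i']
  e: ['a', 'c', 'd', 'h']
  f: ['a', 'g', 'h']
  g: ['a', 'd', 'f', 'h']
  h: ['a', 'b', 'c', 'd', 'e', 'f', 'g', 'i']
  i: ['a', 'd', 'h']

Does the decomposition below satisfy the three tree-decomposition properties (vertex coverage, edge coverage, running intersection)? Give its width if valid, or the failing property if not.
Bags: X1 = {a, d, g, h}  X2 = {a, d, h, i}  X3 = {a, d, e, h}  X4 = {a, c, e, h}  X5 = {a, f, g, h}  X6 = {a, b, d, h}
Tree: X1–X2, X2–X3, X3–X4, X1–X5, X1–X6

Every vertex of G appears in some bag (union = {a, b, c, d, e, f, g, h, i}); every edge is covered by a bag; and for each vertex v the set of bags containing v is connected in the bag tree. The decomposition is therefore valid. The largest bag has 4 vertices, so the width is 3.

Yes; width 3.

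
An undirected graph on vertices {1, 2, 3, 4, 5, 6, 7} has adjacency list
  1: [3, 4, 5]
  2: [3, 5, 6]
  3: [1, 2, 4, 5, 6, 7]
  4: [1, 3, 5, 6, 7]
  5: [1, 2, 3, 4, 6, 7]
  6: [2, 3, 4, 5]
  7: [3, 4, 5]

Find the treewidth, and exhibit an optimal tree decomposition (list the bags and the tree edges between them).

Treewidth 3.
One optimal decomposition is:
Bags: B1 = {2, 3, 5, 6}  B2 = {3, 4, 5, 6}  B3 = {1, 3, 4, 5}  B4 = {3, 4, 5, 7}
Tree: B1–B2, B2–B3, B2–B4

Every bag has size at most 4, so the width is 4 − 1 = 3 and tw(G) ≤ 3. Conversely, {2, 3, 5, 6} is a clique of size 4, and the vertices of any clique must share a bag in every tree decomposition; so some bag has ≥ 4 vertices and tw(G) ≥ 3. Hence tw(G) = 3 exactly.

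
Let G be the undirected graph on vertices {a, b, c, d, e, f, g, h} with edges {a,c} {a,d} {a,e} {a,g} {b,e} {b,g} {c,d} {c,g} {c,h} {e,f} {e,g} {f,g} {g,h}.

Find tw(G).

A width-2 tree decomposition is:
Bags: B1 = {a, c, g}  B2 = {a, e, g}  B3 = {e, f, g}  B4 = {b, e, g}  B5 = {c, g, h}  B6 = {a, c, d}
Tree: B1–B2, B2–B3, B3–B4, B1–B5, B1–B6
Each bag holds 3 vertices, so the decomposition has width 2, which upper-bounds the treewidth. For the lower bound, the 3 vertices {a, c, d} are pairwise adjacent, and any tree decomposition puts a clique entirely inside one bag — forcing width ≥ 2. Therefore the treewidth is 2.

2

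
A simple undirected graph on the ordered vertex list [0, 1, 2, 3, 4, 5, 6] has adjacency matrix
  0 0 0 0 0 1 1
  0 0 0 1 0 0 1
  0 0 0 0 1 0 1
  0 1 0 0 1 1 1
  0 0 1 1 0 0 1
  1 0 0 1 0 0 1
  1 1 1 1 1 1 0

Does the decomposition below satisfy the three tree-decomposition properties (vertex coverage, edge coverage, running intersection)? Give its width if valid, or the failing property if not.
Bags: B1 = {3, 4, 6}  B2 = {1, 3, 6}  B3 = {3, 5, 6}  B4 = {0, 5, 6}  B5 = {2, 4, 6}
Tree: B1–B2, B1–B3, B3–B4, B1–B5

Vertex coverage: the bags together contain {0, 1, 2, 3, 4, 5, 6}, the full vertex set. Edge coverage: each edge of G has both endpoints in at least one bag. Running intersection: for every vertex, the bags containing it form a connected subtree. All three properties hold, so this is a valid tree decomposition of width max|bag| − 1 = 2, and hence tw(G) ≤ 2.

Yes; width 2.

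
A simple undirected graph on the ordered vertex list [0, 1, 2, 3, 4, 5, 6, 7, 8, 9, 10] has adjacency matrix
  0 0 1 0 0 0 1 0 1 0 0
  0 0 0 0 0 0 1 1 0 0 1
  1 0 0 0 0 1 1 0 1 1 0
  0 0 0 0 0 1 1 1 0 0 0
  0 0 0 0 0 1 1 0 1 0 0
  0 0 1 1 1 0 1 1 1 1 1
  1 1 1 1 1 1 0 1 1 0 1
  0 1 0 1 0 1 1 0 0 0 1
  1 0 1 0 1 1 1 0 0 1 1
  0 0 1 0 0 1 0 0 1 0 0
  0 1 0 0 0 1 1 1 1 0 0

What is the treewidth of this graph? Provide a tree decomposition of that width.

The largest bag has 4 vertices, giving width 3; this decomposition certifies tw(G) ≤ 3. On the other hand G contains the 4-clique {2, 5, 8, 9}. A clique must lie in a single bag of any decomposition, so no decomposition can have width below 3. The upper and lower bounds meet at 3, so that is the treewidth.

Treewidth 3.
One optimal decomposition is:
Bags: B1 = {2, 5, 8, 9}  B2 = {2, 5, 6, 8}  B3 = {4, 5, 6, 8}  B4 = {5, 6, 8, 10}  B5 = {5, 6, 7, 10}  B6 = {3, 5, 6, 7}  B7 = {1, 6, 7, 10}  B8 = {0, 2, 6, 8}
Tree: B1–B2, B2–B3, B3–B4, B4–B5, B5–B6, B5–B7, B2–B8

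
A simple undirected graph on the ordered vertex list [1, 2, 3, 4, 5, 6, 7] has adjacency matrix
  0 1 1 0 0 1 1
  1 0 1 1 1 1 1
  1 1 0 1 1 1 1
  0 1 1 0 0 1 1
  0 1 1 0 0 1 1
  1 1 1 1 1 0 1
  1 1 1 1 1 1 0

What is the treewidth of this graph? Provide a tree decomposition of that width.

Every bag has size at most 5, so the width is 5 − 1 = 4 and tw(G) ≤ 4. On the other hand G contains the 5-clique {1, 2, 3, 6, 7}. A clique must lie in a single bag of any decomposition, so no decomposition can have width below 4. The upper and lower bounds meet at 4, so that is the treewidth.

Treewidth 4.
One optimal decomposition is:
Bags: B1 = {2, 3, 4, 6, 7}  B2 = {1, 2, 3, 6, 7}  B3 = {2, 3, 5, 6, 7}
Tree: B1–B2, B1–B3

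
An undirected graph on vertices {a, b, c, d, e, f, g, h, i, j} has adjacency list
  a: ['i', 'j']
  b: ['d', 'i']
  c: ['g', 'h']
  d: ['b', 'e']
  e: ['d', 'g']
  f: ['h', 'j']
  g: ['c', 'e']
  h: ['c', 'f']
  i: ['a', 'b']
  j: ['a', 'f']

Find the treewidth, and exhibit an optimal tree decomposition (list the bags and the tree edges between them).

The largest bag has 3 vertices, giving width 2; this decomposition certifies tw(G) ≤ 2. Since h–f–j–a–i–b–d–e–g–c–h is a cycle in G, G is not acyclic. Forests are exactly the graphs of treewidth ≤ 1, so tw(G) ≥ 2. Hence tw(G) = 2 exactly.

Treewidth 2.
Bags: B1 = {f, h, j}  B2 = {a, h, j}  B3 = {a, h, i}  B4 = {b, h, i}  B5 = {b, d, h}  B6 = {d, e, h}  B7 = {e, g, h}  B8 = {c, g, h}
Tree: B1–B2, B2–B3, B3–B4, B4–B5, B5–B6, B6–B7, B7–B8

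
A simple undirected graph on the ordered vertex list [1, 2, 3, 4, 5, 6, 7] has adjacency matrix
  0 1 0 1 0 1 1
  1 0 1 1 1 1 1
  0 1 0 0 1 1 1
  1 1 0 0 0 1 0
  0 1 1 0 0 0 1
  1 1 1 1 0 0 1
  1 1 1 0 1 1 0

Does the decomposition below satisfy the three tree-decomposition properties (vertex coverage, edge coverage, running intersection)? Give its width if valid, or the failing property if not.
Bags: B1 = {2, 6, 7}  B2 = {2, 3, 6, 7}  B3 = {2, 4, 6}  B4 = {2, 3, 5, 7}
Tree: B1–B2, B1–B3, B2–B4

A tree decomposition must satisfy three properties: every vertex lies in some bag; for every edge, both endpoints lie together in some bag; and for every vertex, the bags containing it form a connected subtree. Here vertex 1 appears in no bag, so the decomposition is invalid.

No — vertex 1 appears in no bag.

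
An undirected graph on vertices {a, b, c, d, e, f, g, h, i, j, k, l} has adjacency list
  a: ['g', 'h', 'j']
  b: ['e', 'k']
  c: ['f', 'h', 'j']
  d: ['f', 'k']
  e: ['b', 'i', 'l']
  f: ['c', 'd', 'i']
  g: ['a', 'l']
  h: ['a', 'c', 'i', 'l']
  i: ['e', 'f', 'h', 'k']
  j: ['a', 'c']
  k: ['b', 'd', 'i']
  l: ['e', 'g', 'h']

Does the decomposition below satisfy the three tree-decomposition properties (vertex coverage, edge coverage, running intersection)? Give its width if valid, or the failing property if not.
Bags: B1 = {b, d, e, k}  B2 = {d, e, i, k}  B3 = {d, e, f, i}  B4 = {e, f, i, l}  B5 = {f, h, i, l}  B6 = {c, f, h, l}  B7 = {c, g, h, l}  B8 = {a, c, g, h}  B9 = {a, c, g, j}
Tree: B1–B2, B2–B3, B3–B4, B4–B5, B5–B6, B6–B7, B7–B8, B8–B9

Vertex coverage: the bags together contain {a, b, c, d, e, f, g, h, i, j, k, l}, the full vertex set. Edge coverage: each edge of G has both endpoints in at least one bag. Running intersection: for every vertex, the bags containing it form a connected subtree. All three properties hold, so this is a valid tree decomposition of width max|bag| − 1 = 3, and hence tw(G) ≤ 3.

Yes; width 3.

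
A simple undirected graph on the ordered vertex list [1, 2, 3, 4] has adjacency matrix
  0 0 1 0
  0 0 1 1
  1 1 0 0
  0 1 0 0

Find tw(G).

A width-1 tree decomposition is:
Bags: B1 = {2, 4}  B2 = {2, 3}  B3 = {1, 3}
Tree: B1–B2, B2–B3
The largest bag has 2 vertices, giving width 1; this decomposition certifies tw(G) ≤ 1. Since G has at least one edge (e.g. 2–4), it is not an edgeless graph, so tw(G) ≥ 1. Therefore the treewidth is 1.

1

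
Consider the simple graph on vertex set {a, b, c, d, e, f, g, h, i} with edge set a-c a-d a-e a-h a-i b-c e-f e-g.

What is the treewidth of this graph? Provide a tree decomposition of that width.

Treewidth 1.
One optimal decomposition is:
Bags: B1 = {e, f}  B2 = {a, e}  B3 = {a, d}  B4 = {a, c}  B5 = {e, g}  B6 = {a, h}  B7 = {b, c}  B8 = {a, i}
Tree: B1–B2, B2–B3, B3–B4, B2–B5, B4–B6, B4–B7, B2–B8

Every bag has size at most 2, so the width is 2 − 1 = 1 and tw(G) ≤ 1. G has an edge, so its treewidth is at least 1. The upper and lower bounds meet at 1, so that is the treewidth.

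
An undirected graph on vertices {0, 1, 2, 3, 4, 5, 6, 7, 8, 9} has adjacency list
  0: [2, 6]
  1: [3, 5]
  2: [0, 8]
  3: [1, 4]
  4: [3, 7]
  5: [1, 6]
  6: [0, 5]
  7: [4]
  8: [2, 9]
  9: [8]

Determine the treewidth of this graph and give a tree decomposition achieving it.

Treewidth 1.
One such decomposition:
Bags: B1 = {4, 7}  B2 = {3, 4}  B3 = {1, 3}  B4 = {1, 5}  B5 = {5, 6}  B6 = {0, 6}  B7 = {0, 2}  B8 = {2, 8}  B9 = {8, 9}
Tree: B1–B2, B2–B3, B3–B4, B4–B5, B5–B6, B6–B7, B7–B8, B8–B9

Every bag has size at most 2, so the width is 2 − 1 = 1 and tw(G) ≤ 1. G has an edge, so its treewidth is at least 1. Therefore the treewidth is 1.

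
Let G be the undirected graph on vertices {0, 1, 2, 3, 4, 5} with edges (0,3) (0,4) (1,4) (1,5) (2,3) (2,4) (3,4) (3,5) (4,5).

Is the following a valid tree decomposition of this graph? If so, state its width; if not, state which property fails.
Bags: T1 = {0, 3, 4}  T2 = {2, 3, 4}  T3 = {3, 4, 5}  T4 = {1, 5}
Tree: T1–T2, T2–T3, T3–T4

No — edge (4,1) lies in no bag.

A tree decomposition must satisfy three properties: every vertex lies in some bag; for every edge, both endpoints lie together in some bag; and for every vertex, the bags containing it form a connected subtree. Here edge (4,1) lies in no bag, so the decomposition is invalid.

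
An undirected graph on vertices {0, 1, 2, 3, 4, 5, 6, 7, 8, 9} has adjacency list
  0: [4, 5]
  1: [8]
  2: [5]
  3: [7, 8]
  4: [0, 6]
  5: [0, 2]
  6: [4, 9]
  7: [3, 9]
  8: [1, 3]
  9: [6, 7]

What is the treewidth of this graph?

A width-1 tree decomposition is:
Bags: B1 = {1, 8}  B2 = {3, 8}  B3 = {3, 7}  B4 = {7, 9}  B5 = {6, 9}  B6 = {4, 6}  B7 = {0, 4}  B8 = {0, 5}  B9 = {2, 5}
Tree: B1–B2, B2–B3, B3–B4, B4–B5, B5–B6, B6–B7, B7–B8, B8–B9
Every bag has size at most 2, so the width is 2 − 1 = 1 and tw(G) ≤ 1. Since G has at least one edge (e.g. 1–8), it is not an edgeless graph, so tw(G) ≥ 1. The upper and lower bounds meet at 1, so that is the treewidth.

1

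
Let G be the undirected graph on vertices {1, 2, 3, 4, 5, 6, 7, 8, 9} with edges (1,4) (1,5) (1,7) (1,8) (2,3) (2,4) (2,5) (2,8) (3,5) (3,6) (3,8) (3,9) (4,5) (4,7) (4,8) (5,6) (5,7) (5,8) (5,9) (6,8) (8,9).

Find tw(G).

A width-3 tree decomposition is:
Bags: B1 = {2, 3, 5, 8}  B2 = {2, 4, 5, 8}  B3 = {3, 5, 8, 9}  B4 = {1, 4, 5, 8}  B5 = {1, 4, 5, 7}  B6 = {3, 5, 6, 8}
Tree: B1–B2, B1–B3, B2–B4, B4–B5, B1–B6
Each bag holds 4 vertices, so the decomposition has width 3, which upper-bounds the treewidth. On the other hand G contains the 4-clique {1, 4, 5, 8}. A clique must lie in a single bag of any decomposition, so no decomposition can have width below 3. The upper and lower bounds meet at 3, so that is the treewidth.

3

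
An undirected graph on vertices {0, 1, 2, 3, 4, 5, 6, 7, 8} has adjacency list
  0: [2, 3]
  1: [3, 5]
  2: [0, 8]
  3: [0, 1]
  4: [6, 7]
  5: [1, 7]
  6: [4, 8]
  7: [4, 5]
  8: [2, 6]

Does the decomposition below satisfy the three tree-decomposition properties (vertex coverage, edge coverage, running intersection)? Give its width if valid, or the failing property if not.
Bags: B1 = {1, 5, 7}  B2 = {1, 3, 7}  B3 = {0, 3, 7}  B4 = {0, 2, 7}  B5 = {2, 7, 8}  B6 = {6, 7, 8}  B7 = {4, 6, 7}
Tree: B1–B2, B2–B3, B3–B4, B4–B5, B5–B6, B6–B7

Yes; width 2.

Every vertex of G appears in some bag (union = {0, 1, 2, 3, 4, 5, 6, 7, 8}); every edge is covered by a bag; and for each vertex v the set of bags containing v is connected in the bag tree. The decomposition is therefore valid. The largest bag has 3 vertices, so the width is 2.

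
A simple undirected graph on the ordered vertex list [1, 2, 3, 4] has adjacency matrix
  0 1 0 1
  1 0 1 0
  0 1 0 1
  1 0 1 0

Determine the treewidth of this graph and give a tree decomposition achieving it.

Treewidth 2.
One optimal decomposition is:
Bags: B1 = {2, 3, 4}  B2 = {1, 2, 4}
Tree: B1–B2

Every bag has size at most 3, so the width is 3 − 1 = 2 and tw(G) ≤ 2. Since 2–3–4–1–2 is a cycle in G, G is not acyclic. Forests are exactly the graphs of treewidth ≤ 1, so tw(G) ≥ 2. Hence tw(G) = 2 exactly.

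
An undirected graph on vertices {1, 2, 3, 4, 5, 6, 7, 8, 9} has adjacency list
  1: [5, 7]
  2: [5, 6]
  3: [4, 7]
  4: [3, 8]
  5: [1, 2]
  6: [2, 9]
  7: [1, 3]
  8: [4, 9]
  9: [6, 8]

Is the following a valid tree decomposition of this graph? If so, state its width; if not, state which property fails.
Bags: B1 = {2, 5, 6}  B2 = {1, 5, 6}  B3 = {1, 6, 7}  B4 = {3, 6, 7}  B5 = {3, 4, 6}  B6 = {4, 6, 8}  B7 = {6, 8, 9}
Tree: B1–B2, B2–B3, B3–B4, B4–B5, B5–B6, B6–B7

Vertex coverage: the bags together contain {1, 2, 3, 4, 5, 6, 7, 8, 9}, the full vertex set. Edge coverage: each edge of G has both endpoints in at least one bag. Running intersection: for every vertex, the bags containing it form a connected subtree. All three properties hold, so this is a valid tree decomposition of width max|bag| − 1 = 2, and hence tw(G) ≤ 2.

Yes; width 2.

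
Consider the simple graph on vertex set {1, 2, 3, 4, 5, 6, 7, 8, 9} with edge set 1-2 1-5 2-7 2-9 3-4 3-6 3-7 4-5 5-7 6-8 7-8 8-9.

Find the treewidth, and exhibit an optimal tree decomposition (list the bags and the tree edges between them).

Treewidth 3.
One such decomposition:
Bags: B1 = {3, 4, 5, 6}  B2 = {3, 5, 6, 7}  B3 = {5, 6, 7, 8}  B4 = {1, 5, 7, 8}  B5 = {1, 2, 7, 8}  B6 = {1, 2, 8, 9}
Tree: B1–B2, B2–B3, B3–B4, B4–B5, B5–B6

The largest bag has 4 vertices, giving width 3; this decomposition certifies tw(G) ≤ 3. For the lower bound: the 4 vertex sets {3,4,6}, {5}, {7}, {1,2,8,9} are disjoint, each induces a connected subgraph, and every pair is joined by at least one edge of G. Contracting each set to a single vertex therefore yields K_{4} as a minor, and since treewidth is minor-monotone, tw(G) ≥ tw(K_{4}) = 3. Hence tw(G) = 3 exactly.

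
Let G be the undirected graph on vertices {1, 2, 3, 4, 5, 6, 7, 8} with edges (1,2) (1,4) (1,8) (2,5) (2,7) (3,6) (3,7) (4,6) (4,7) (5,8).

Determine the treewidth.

2

A width-2 tree decomposition is:
Bags: B1 = {3, 4, 6}  B2 = {3, 4, 7}  B3 = {1, 4, 7}  B4 = {1, 2, 7}  B5 = {1, 2, 8}  B6 = {2, 5, 8}
Tree: B1–B2, B2–B3, B3–B4, B4–B5, B5–B6
Each bag holds 3 vertices, so the decomposition has width 2, which upper-bounds the treewidth. The edges 6–3–7–4–6 form a cycle, so G is not a tree and its treewidth is at least 2. Combining the bounds, tw(G) = 2.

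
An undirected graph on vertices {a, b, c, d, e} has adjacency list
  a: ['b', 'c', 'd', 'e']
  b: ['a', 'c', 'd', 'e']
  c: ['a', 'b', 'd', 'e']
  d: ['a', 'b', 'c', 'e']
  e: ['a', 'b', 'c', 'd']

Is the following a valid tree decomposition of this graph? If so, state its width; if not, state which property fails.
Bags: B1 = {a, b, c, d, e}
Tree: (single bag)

Yes; width 4.

Checking the three conditions: (i) the bags cover all of {a, b, c, d, e}; (ii) for each edge, some bag contains both endpoints; (iii) the bags containing any fixed vertex form a subtree. All hold, so the decomposition is valid with width 5 − 1 = 4.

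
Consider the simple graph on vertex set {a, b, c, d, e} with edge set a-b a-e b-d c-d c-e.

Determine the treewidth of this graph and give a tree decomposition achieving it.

The largest bag has 3 vertices, giving width 2; this decomposition certifies tw(G) ≤ 2. Since c–e–a–b–d–c is a cycle in G, G is not acyclic. Forests are exactly the graphs of treewidth ≤ 1, so tw(G) ≥ 2. Therefore the treewidth is 2.

Treewidth 2.
One optimal decomposition is:
Bags: B1 = {a, c, e}  B2 = {a, b, c}  B3 = {b, c, d}
Tree: B1–B2, B2–B3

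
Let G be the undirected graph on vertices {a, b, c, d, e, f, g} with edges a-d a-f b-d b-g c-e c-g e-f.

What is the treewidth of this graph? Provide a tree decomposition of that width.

Treewidth 2.
One optimal decomposition is:
Bags: B1 = {c, e, g}  B2 = {e, f, g}  B3 = {a, f, g}  B4 = {a, d, g}  B5 = {b, d, g}
Tree: B1–B2, B2–B3, B3–B4, B4–B5

Every bag has size at most 3, so the width is 3 − 1 = 2 and tw(G) ≤ 2. For the lower bound, G contains the cycle g–c–e–f–a–d–b–g, so G is not a forest; only forests have treewidth ≤ 1, hence tw(G) ≥ 2. Combining the bounds, tw(G) = 2.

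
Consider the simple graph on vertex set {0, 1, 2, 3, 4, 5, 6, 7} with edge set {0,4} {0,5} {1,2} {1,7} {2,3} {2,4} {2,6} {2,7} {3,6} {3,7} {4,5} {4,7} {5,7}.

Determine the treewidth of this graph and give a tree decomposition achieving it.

Treewidth 2.
One such decomposition:
Bags: B1 = {2, 3, 7}  B2 = {2, 4, 7}  B3 = {2, 3, 6}  B4 = {4, 5, 7}  B5 = {0, 4, 5}  B6 = {1, 2, 7}
Tree: B1–B2, B1–B3, B2–B4, B4–B5, B1–B6

Each bag holds 3 vertices, so the decomposition has width 2, which upper-bounds the treewidth. Conversely, {0, 4, 5} is a clique of size 3, and the vertices of any clique must share a bag in every tree decomposition; so some bag has ≥ 3 vertices and tw(G) ≥ 2. Combining the bounds, tw(G) = 2.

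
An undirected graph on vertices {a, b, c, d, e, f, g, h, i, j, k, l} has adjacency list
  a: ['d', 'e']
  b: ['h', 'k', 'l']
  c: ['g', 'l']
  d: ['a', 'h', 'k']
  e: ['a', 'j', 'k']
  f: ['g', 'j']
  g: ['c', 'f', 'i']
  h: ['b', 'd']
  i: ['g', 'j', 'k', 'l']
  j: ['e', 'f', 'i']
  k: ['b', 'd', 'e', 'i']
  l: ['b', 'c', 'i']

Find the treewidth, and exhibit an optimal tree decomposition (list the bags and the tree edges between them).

Treewidth 3.
One such decomposition:
Bags: B1 = {a, b, d, h}  B2 = {a, b, d, k}  B3 = {a, b, e, k}  B4 = {b, e, k, l}  B5 = {e, i, k, l}  B6 = {e, i, j, l}  B7 = {c, i, j, l}  B8 = {c, g, i, j}  B9 = {c, f, g, j}
Tree: B1–B2, B2–B3, B3–B4, B4–B5, B5–B6, B6–B7, B7–B8, B8–B9

The largest bag has 4 vertices, giving width 3; this decomposition certifies tw(G) ≤ 3. For the lower bound: the 4 vertex sets {a,d,h}, {b}, {k}, {e,i,j,l} are disjoint, each induces a connected subgraph, and every pair is joined by at least one edge of G. Contracting each set to a single vertex therefore yields K_{4} as a minor, and since treewidth is minor-monotone, tw(G) ≥ tw(K_{4}) = 3. Therefore the treewidth is 3.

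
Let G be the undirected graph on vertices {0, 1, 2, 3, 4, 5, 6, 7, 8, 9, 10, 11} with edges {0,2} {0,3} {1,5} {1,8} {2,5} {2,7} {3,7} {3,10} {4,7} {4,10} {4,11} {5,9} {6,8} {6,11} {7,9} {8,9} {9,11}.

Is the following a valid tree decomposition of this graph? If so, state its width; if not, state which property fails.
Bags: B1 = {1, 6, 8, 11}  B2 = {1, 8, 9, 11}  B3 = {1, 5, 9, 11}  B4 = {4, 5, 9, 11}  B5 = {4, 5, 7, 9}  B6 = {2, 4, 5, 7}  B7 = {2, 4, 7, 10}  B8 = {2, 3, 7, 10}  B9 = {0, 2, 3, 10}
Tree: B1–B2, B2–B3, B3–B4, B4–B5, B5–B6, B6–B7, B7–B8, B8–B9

Yes; width 3.

Checking the three conditions: (i) the bags cover all of {0, 1, 2, 3, 4, 5, 6, 7, 8, 9, 10, 11}; (ii) for each edge, some bag contains both endpoints; (iii) the bags containing any fixed vertex form a subtree. All hold, so the decomposition is valid with width 4 − 1 = 3.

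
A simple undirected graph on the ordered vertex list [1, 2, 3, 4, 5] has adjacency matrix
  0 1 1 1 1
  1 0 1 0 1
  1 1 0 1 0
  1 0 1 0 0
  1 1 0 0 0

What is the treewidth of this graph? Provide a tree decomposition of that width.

Treewidth 2.
One optimal decomposition is:
Bags: B1 = {1, 2, 3}  B2 = {1, 2, 5}  B3 = {1, 3, 4}
Tree: B1–B2, B1–B3

The largest bag has 3 vertices, giving width 2; this decomposition certifies tw(G) ≤ 2. For the lower bound, the 3 vertices {1, 2, 3} are pairwise adjacent, and any tree decomposition puts a clique entirely inside one bag — forcing width ≥ 2. The upper and lower bounds meet at 2, so that is the treewidth.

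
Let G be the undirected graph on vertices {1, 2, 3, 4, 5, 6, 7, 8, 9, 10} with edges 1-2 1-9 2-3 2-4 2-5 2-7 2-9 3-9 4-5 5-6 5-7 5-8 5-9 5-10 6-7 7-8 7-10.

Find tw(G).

A width-2 tree decomposition is:
Bags: B1 = {2, 5, 9}  B2 = {2, 5, 7}  B3 = {2, 3, 9}  B4 = {2, 4, 5}  B5 = {1, 2, 9}  B6 = {5, 7, 10}  B7 = {5, 6, 7}  B8 = {5, 7, 8}
Tree: B1–B2, B1–B3, B1–B4, B1–B5, B2–B6, B2–B7, B6–B8
The largest bag has 3 vertices, giving width 2; this decomposition certifies tw(G) ≤ 2. On the other hand G contains the 3-clique {1, 2, 9}. A clique must lie in a single bag of any decomposition, so no decomposition can have width below 2. Therefore the treewidth is 2.

2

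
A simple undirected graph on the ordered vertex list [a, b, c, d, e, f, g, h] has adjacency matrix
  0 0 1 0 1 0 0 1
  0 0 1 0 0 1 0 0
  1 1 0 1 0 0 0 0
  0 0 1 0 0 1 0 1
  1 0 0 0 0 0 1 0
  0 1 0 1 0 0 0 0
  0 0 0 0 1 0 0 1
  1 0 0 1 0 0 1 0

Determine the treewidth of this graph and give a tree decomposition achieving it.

The largest bag has 3 vertices, giving width 2; this decomposition certifies tw(G) ≤ 2. Since g–e–a–h–g is a cycle in G, G is not acyclic. Forests are exactly the graphs of treewidth ≤ 1, so tw(G) ≥ 2. The upper and lower bounds meet at 2, so that is the treewidth.

Treewidth 2.
Bags: B1 = {e, g, h}  B2 = {a, e, h}  B3 = {a, d, h}  B4 = {a, c, d}  B5 = {c, d, f}  B6 = {b, c, f}
Tree: B1–B2, B2–B3, B3–B4, B4–B5, B5–B6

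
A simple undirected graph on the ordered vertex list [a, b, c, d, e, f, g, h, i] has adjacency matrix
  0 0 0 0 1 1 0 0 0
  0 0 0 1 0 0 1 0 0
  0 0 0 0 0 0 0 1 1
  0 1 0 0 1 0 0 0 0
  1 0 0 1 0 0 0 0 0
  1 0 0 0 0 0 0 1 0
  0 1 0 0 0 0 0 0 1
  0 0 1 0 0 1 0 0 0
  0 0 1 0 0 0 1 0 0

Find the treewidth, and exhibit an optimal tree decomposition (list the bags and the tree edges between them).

Treewidth 2.
One such decomposition:
Bags: B1 = {a, e, f}  B2 = {d, e, f}  B3 = {b, d, f}  B4 = {b, f, g}  B5 = {f, g, i}  B6 = {c, f, i}  B7 = {c, f, h}
Tree: B1–B2, B2–B3, B3–B4, B4–B5, B5–B6, B6–B7

Every bag has size at most 3, so the width is 3 − 1 = 2 and tw(G) ≤ 2. Since f–a–e–d–b–g–i–c–h–f is a cycle in G, G is not acyclic. Forests are exactly the graphs of treewidth ≤ 1, so tw(G) ≥ 2. Hence tw(G) = 2 exactly.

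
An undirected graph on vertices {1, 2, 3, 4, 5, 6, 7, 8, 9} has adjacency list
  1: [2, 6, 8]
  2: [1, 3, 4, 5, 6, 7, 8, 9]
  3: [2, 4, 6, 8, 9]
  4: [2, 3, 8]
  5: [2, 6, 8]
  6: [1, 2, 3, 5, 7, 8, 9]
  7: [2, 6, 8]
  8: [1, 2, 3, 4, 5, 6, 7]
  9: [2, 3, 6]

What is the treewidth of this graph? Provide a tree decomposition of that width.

The largest bag has 4 vertices, giving width 3; this decomposition certifies tw(G) ≤ 3. On the other hand G contains the 4-clique {2, 3, 4, 8}. A clique must lie in a single bag of any decomposition, so no decomposition can have width below 3. Therefore the treewidth is 3.

Treewidth 3.
Bags: B1 = {2, 6, 7, 8}  B2 = {1, 2, 6, 8}  B3 = {2, 3, 6, 8}  B4 = {2, 3, 6, 9}  B5 = {2, 5, 6, 8}  B6 = {2, 3, 4, 8}
Tree: B1–B2, B2–B3, B3–B4, B1–B5, B3–B6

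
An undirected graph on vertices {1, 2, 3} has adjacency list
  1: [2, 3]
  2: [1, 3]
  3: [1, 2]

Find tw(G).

A width-2 tree decomposition is:
Bags: B1 = {1, 2, 3}
Tree: (single bag)
A single bag containing all 3 vertices is trivially a valid decomposition of width 2. Conversely, {1, 2, 3} is a clique of size 3, and the vertices of any clique must share a bag in every tree decomposition; so some bag has ≥ 3 vertices and tw(G) ≥ 2. Therefore the treewidth is 2.

2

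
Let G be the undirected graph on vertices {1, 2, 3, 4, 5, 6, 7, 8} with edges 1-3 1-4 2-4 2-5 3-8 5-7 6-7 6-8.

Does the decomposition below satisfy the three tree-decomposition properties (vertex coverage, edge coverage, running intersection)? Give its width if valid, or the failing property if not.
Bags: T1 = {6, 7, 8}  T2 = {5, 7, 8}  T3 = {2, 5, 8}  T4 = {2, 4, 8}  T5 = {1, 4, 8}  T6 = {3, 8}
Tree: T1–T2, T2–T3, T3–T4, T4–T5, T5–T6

A tree decomposition must satisfy three properties: every vertex lies in some bag; for every edge, both endpoints lie together in some bag; and for every vertex, the bags containing it form a connected subtree. Here edge (1,3) lies in no bag, so the decomposition is invalid.

No — edge (1,3) lies in no bag.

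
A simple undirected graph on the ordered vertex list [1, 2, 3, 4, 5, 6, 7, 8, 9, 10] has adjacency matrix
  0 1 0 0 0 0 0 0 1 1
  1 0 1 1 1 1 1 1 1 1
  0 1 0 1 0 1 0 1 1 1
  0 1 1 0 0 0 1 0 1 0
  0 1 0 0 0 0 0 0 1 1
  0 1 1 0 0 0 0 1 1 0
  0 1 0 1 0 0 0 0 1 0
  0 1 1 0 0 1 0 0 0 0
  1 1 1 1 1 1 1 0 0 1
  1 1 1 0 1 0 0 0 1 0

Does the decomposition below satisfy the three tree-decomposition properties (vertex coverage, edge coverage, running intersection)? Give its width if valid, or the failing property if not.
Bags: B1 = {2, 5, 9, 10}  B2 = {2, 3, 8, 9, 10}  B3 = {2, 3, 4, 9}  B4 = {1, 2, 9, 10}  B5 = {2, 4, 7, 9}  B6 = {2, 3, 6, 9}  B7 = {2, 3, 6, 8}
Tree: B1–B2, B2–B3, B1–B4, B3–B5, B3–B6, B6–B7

No — bags containing vertex 8 are not connected in the tree.

A tree decomposition must satisfy three properties: every vertex lies in some bag; for every edge, both endpoints lie together in some bag; and for every vertex, the bags containing it form a connected subtree. Here bags containing vertex 8 are not connected in the tree, so the decomposition is invalid.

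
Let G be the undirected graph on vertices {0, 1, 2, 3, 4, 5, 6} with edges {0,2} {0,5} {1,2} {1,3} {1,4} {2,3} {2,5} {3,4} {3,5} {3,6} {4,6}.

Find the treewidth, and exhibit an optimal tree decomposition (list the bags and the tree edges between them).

Treewidth 2.
One optimal decomposition is:
Bags: B1 = {1, 2, 3}  B2 = {1, 3, 4}  B3 = {2, 3, 5}  B4 = {3, 4, 6}  B5 = {0, 2, 5}
Tree: B1–B2, B1–B3, B2–B4, B3–B5

Each bag holds 3 vertices, so the decomposition has width 2, which upper-bounds the treewidth. Conversely, {0, 2, 5} is a clique of size 3, and the vertices of any clique must share a bag in every tree decomposition; so some bag has ≥ 3 vertices and tw(G) ≥ 2. The upper and lower bounds meet at 2, so that is the treewidth.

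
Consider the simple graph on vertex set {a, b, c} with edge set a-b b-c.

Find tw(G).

A width-1 tree decomposition is:
Bags: B1 = {b, c}  B2 = {a, b}
Tree: B1–B2
The largest bag has 2 vertices, giving width 1; this decomposition certifies tw(G) ≤ 1. Since G has at least one edge (e.g. c–b), it is not an edgeless graph, so tw(G) ≥ 1. Therefore the treewidth is 1.

1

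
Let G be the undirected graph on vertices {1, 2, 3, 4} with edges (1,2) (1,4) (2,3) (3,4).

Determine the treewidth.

2

A width-2 tree decomposition is:
Bags: B1 = {2, 3, 4}  B2 = {1, 2, 4}
Tree: B1–B2
Every bag has size at most 3, so the width is 3 − 1 = 2 and tw(G) ≤ 2. For the lower bound, G contains the cycle 2–3–4–1–2, so G is not a forest; only forests have treewidth ≤ 1, hence tw(G) ≥ 2. Combining the bounds, tw(G) = 2.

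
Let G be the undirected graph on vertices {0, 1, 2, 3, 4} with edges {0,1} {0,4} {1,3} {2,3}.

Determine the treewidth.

A width-1 tree decomposition is:
Bags: B1 = {0, 4}  B2 = {0, 1}  B3 = {1, 3}  B4 = {2, 3}
Tree: B1–B2, B2–B3, B3–B4
Every bag has size at most 2, so the width is 2 − 1 = 1 and tw(G) ≤ 1. Since G has at least one edge (e.g. 4–0), it is not an edgeless graph, so tw(G) ≥ 1. The upper and lower bounds meet at 1, so that is the treewidth.

1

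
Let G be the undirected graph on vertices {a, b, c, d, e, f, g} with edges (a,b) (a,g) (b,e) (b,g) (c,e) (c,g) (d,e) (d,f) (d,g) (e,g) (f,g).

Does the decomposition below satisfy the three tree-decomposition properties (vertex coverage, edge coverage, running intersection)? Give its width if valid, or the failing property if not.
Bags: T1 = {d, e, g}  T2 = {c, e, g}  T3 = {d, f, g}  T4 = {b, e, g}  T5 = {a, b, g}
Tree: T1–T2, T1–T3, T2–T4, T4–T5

Yes; width 2.

Vertex coverage: the bags together contain {a, b, c, d, e, f, g}, the full vertex set. Edge coverage: each edge of G has both endpoints in at least one bag. Running intersection: for every vertex, the bags containing it form a connected subtree. All three properties hold, so this is a valid tree decomposition of width max|bag| − 1 = 2, and hence tw(G) ≤ 2.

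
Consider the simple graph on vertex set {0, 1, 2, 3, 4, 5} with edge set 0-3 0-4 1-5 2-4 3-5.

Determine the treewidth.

1

A width-1 tree decomposition is:
Bags: B1 = {2, 4}  B2 = {0, 4}  B3 = {0, 3}  B4 = {3, 5}  B5 = {1, 5}
Tree: B1–B2, B2–B3, B3–B4, B4–B5
The largest bag has 2 vertices, giving width 1; this decomposition certifies tw(G) ≤ 1. G has an edge, so its treewidth is at least 1. Combining the bounds, tw(G) = 1.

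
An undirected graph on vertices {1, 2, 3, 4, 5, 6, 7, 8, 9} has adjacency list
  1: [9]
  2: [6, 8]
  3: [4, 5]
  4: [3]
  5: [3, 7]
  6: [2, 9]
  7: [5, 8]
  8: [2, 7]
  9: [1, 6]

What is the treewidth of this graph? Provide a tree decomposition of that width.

Treewidth 1.
One such decomposition:
Bags: B1 = {3, 4}  B2 = {3, 5}  B3 = {5, 7}  B4 = {7, 8}  B5 = {2, 8}  B6 = {2, 6}  B7 = {6, 9}  B8 = {1, 9}
Tree: B1–B2, B2–B3, B3–B4, B4–B5, B5–B6, B6–B7, B7–B8

Each bag holds 2 vertices, so the decomposition has width 1, which upper-bounds the treewidth. Any graph with an edge has treewidth ≥ 1, and G has the edge 4–3. Hence tw(G) = 1 exactly.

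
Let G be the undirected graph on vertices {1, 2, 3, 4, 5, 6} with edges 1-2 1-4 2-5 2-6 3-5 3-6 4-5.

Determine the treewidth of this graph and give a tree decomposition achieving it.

Treewidth 2.
One such decomposition:
Bags: B1 = {2, 3, 6}  B2 = {2, 3, 5}  B3 = {1, 2, 5}  B4 = {1, 4, 5}
Tree: B1–B2, B2–B3, B3–B4

The largest bag has 3 vertices, giving width 2; this decomposition certifies tw(G) ≤ 2. The edges 6–3–5–2–6 form a cycle, so G is not a tree and its treewidth is at least 2. Combining the bounds, tw(G) = 2.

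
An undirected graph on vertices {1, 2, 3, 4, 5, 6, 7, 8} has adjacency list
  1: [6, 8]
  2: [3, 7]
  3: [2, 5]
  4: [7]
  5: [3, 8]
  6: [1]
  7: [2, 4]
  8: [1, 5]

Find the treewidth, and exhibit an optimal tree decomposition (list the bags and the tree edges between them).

Each bag holds 2 vertices, so the decomposition has width 1, which upper-bounds the treewidth. Any graph with an edge has treewidth ≥ 1, and G has the edge 4–7. The upper and lower bounds meet at 1, so that is the treewidth.

Treewidth 1.
One such decomposition:
Bags: B1 = {4, 7}  B2 = {2, 7}  B3 = {2, 3}  B4 = {3, 5}  B5 = {5, 8}  B6 = {1, 8}  B7 = {1, 6}
Tree: B1–B2, B2–B3, B3–B4, B4–B5, B5–B6, B6–B7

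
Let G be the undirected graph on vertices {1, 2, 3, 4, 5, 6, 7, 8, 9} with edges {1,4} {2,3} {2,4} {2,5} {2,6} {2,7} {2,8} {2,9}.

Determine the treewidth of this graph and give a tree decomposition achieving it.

Treewidth 1.
Bags: B1 = {2, 4}  B2 = {2, 9}  B3 = {2, 5}  B4 = {1, 4}  B5 = {2, 8}  B6 = {2, 6}  B7 = {2, 7}  B8 = {2, 3}
Tree: B1–B2, B2–B3, B1–B4, B2–B5, B3–B6, B5–B7, B1–B8

Each bag holds 2 vertices, so the decomposition has width 1, which upper-bounds the treewidth. Since G has at least one edge (e.g. 4–2), it is not an edgeless graph, so tw(G) ≥ 1. Combining the bounds, tw(G) = 1.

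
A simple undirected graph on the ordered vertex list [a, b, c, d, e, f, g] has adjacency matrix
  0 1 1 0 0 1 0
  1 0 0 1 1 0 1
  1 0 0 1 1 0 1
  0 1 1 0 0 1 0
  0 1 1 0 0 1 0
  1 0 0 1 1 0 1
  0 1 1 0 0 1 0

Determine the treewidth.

A width-3 tree decomposition is:
Bags: B1 = {a, b, c, f}  B2 = {b, c, f, g}  B3 = {b, c, d, f}  B4 = {b, c, e, f}
Tree: B1–B2, B2–B3, B3–B4
Each bag holds 4 vertices, so the decomposition has width 3, which upper-bounds the treewidth. For the lower bound: the 4 vertex sets {a,b}, {f,g}, {c}, {d} are disjoint, each induces a connected subgraph, and every pair is joined by at least one edge of G. Contracting each set to a single vertex therefore yields K_{4} as a minor, and since treewidth is minor-monotone, tw(G) ≥ tw(K_{4}) = 3. Hence tw(G) = 3 exactly.

3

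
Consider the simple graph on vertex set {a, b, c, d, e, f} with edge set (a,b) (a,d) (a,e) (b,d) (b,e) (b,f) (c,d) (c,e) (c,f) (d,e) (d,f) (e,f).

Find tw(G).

A width-3 tree decomposition is:
Bags: B1 = {b, d, e, f}  B2 = {a, b, d, e}  B3 = {c, d, e, f}
Tree: B1–B2, B1–B3
Every bag has size at most 4, so the width is 4 − 1 = 3 and tw(G) ≤ 3. Conversely, {c, d, e, f} is a clique of size 4, and the vertices of any clique must share a bag in every tree decomposition; so some bag has ≥ 4 vertices and tw(G) ≥ 3. Therefore the treewidth is 3.

3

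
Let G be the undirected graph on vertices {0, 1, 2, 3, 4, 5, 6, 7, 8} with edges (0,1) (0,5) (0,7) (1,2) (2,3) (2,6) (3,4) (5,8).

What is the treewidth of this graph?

1

A width-1 tree decomposition is:
Bags: B1 = {0, 5}  B2 = {0, 1}  B3 = {1, 2}  B4 = {2, 3}  B5 = {2, 6}  B6 = {0, 7}  B7 = {3, 4}  B8 = {5, 8}
Tree: B1–B2, B2–B3, B3–B4, B4–B5, B2–B6, B4–B7, B1–B8
The largest bag has 2 vertices, giving width 1; this decomposition certifies tw(G) ≤ 1. Any graph with an edge has treewidth ≥ 1, and G has the edge 0–5. The upper and lower bounds meet at 1, so that is the treewidth.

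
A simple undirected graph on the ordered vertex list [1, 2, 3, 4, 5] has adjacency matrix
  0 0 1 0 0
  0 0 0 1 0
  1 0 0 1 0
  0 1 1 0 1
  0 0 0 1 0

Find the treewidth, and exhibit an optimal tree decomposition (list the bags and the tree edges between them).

Treewidth 1.
One optimal decomposition is:
Bags: B1 = {1, 3}  B2 = {3, 4}  B3 = {4, 5}  B4 = {2, 4}
Tree: B1–B2, B2–B3, B3–B4

Each bag holds 2 vertices, so the decomposition has width 1, which upper-bounds the treewidth. G has an edge, so its treewidth is at least 1. Hence tw(G) = 1 exactly.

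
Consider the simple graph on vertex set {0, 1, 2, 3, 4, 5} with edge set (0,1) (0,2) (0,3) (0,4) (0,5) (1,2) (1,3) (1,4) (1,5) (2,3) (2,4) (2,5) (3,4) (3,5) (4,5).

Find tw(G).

A width-5 tree decomposition is:
Bags: B1 = {0, 1, 2, 3, 4, 5}
Tree: (single bag)
With just one bag of size 6, the width is 6 − 1 = 5, so tw(G) ≤ 5. For the lower bound, the 6 vertices {0, 1, 2, 3, 4, 5} are pairwise adjacent, and any tree decomposition puts a clique entirely inside one bag — forcing width ≥ 5. Combining the bounds, tw(G) = 5.

5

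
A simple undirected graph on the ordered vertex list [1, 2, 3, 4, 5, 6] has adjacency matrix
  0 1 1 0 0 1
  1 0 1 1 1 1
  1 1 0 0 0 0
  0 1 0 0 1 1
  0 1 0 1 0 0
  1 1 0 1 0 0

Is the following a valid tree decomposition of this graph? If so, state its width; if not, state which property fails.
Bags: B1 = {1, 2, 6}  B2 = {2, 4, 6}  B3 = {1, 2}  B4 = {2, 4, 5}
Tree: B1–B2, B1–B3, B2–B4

A tree decomposition must satisfy three properties: every vertex lies in some bag; for every edge, both endpoints lie together in some bag; and for every vertex, the bags containing it form a connected subtree. Here vertex 3 appears in no bag, so the decomposition is invalid.

No — vertex 3 appears in no bag.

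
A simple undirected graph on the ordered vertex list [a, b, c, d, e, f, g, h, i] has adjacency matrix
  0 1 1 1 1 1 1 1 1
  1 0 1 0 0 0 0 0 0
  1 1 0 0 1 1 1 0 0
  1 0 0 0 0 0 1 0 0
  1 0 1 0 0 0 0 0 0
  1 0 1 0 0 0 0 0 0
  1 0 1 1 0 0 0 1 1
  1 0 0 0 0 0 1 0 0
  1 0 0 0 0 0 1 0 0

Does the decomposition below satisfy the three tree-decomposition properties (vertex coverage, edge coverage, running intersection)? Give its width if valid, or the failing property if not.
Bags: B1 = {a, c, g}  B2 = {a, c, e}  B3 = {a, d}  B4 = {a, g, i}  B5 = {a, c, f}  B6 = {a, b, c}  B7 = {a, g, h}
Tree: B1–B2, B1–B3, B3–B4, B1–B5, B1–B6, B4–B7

No — edge (g,d) lies in no bag.

A tree decomposition must satisfy three properties: every vertex lies in some bag; for every edge, both endpoints lie together in some bag; and for every vertex, the bags containing it form a connected subtree. Here edge (g,d) lies in no bag, so the decomposition is invalid.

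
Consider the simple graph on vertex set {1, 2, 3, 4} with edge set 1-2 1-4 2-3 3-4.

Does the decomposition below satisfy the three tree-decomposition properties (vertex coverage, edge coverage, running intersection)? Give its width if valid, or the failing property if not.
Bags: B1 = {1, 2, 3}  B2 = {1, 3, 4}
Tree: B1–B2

Yes; width 2.

Every vertex of G appears in some bag (union = {1, 2, 3, 4}); every edge is covered by a bag; and for each vertex v the set of bags containing v is connected in the bag tree. The decomposition is therefore valid. The largest bag has 3 vertices, so the width is 2.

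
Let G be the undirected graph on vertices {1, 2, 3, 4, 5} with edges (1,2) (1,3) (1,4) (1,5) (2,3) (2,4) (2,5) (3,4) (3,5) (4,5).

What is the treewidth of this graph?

A width-4 tree decomposition is:
Bags: B1 = {1, 2, 3, 4, 5}
Tree: (single bag)
With just one bag of size 5, the width is 5 − 1 = 4, so tw(G) ≤ 4. For the lower bound, the 5 vertices {1, 2, 3, 4, 5} are pairwise adjacent, and any tree decomposition puts a clique entirely inside one bag — forcing width ≥ 4. Hence tw(G) = 4 exactly.

4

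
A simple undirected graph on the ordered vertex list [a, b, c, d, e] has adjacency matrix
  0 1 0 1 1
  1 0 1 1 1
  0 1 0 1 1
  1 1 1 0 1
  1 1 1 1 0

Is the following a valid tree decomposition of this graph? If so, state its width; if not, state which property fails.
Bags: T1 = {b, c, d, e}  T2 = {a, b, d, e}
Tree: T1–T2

Yes; width 3.

Every vertex of G appears in some bag (union = {a, b, c, d, e}); every edge is covered by a bag; and for each vertex v the set of bags containing v is connected in the bag tree. The decomposition is therefore valid. The largest bag has 4 vertices, so the width is 3.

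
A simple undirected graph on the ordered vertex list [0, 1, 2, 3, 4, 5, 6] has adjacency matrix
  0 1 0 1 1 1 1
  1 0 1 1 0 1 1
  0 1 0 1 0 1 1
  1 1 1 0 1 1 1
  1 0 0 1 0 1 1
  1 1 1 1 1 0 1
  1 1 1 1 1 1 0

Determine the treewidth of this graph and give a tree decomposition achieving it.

Each bag holds 5 vertices, so the decomposition has width 4, which upper-bounds the treewidth. On the other hand G contains the 5-clique {0, 1, 3, 5, 6}. A clique must lie in a single bag of any decomposition, so no decomposition can have width below 4. Therefore the treewidth is 4.

Treewidth 4.
Bags: B1 = {0, 1, 3, 5, 6}  B2 = {0, 3, 4, 5, 6}  B3 = {1, 2, 3, 5, 6}
Tree: B1–B2, B1–B3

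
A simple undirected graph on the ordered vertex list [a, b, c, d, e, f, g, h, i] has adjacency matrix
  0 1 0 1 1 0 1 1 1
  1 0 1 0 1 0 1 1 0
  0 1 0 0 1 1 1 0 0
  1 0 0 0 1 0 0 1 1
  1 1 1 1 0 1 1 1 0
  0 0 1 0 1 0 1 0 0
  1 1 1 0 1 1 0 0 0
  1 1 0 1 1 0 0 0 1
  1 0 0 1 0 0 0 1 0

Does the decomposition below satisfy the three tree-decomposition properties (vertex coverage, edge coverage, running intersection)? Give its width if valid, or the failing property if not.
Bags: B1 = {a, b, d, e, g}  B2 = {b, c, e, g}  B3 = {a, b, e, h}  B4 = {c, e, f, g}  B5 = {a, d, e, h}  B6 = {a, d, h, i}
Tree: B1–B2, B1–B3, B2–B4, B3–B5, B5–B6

No — bags containing vertex d are not connected in the tree.

A tree decomposition must satisfy three properties: every vertex lies in some bag; for every edge, both endpoints lie together in some bag; and for every vertex, the bags containing it form a connected subtree. Here bags containing vertex d are not connected in the tree, so the decomposition is invalid.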